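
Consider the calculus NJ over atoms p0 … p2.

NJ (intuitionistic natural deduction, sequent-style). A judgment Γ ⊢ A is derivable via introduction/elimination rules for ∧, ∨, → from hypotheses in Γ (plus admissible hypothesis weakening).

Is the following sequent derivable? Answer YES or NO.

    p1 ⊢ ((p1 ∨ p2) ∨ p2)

Derivation trace:
[∨I₁] p1 ⊢ ((p1 ∨ p2) ∨ p2)
  [∨I₁] p1 ⊢ (p1 ∨ p2)
    [Ax] p1 ⊢ p1

Result: YES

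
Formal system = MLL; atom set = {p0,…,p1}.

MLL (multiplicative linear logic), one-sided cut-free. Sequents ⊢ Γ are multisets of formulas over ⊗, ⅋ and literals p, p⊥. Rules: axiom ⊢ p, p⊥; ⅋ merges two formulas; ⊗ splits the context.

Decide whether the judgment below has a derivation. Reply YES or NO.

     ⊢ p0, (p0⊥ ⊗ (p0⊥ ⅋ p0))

Derivation (root first):
[⊗]  ⊢ p0, (p0⊥ ⊗ (p0⊥ ⅋ p0))
  [Ax]  ⊢ p0, p0⊥
  [⅋]  ⊢ (p0⊥ ⅋ p0)
    [Ax]  ⊢ p0, p0⊥

Result: YES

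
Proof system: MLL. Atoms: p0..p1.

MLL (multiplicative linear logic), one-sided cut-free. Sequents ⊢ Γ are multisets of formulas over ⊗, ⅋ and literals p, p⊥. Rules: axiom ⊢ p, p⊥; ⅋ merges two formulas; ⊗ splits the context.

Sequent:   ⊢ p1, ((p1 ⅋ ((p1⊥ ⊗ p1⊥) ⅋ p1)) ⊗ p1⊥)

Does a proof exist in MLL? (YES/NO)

Derivation trace:
[⊗]  ⊢ p1, ((p1 ⅋ ((p1⊥ ⊗ p1⊥) ⅋ p1)) ⊗ p1⊥)
  [⅋]  ⊢ (p1 ⅋ ((p1⊥ ⊗ p1⊥) ⅋ p1))
    [⅋]  ⊢ p1, ((p1⊥ ⊗ p1⊥) ⅋ p1)
      [⊗]  ⊢ p1, p1, (p1⊥ ⊗ p1⊥)
        [Ax]  ⊢ p1, p1⊥
        [Ax]  ⊢ p1, p1⊥
  [Ax]  ⊢ p1, p1⊥

Result: YES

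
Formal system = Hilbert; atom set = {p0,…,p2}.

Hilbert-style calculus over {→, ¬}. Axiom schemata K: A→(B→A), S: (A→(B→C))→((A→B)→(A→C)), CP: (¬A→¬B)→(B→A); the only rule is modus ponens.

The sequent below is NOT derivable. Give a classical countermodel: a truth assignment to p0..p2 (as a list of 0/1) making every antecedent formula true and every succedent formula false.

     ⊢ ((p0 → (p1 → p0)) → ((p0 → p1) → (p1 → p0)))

Search for a countermodel by truth-table:
  v=000: Γ:[] Δ:[((p0 → (p1 → p0)) → ((p0 → p1) → (p1 → p0)))=T] refutes=False
  v=001: Γ:[] Δ:[((p0 → (p1 → p0)) → ((p0 → p1) → (p1 → p0)))=T] refutes=False
  v=010: Γ:[] Δ:[((p0 → (p1 → p0)) → ((p0 → p1) → (p1 → p0)))=F] refutes=True  ← countermodel

Result: [0, 1, 0]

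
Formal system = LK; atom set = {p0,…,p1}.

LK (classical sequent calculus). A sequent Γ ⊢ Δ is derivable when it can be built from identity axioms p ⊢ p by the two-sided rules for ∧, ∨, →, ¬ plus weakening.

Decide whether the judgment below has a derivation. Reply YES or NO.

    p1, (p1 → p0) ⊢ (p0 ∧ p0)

Derivation trace:
[→L] p1, (p1 → p0) ⊢ (p0 ∧ p0)
  [Ax] p1 ⊢ p1
  [∧R] p0 ⊢ (p0 ∧ p0)
    [Ax] p0 ⊢ p0
    [Ax] p0 ⊢ p0

Result: YES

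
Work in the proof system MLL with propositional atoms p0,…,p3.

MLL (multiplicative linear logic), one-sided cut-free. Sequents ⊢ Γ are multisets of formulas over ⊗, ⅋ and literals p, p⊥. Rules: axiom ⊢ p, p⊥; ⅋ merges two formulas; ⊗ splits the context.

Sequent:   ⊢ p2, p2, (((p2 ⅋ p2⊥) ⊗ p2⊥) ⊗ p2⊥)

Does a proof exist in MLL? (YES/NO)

Derivation trace:
[⊗]  ⊢ p2, p2, (((p2 ⅋ p2⊥) ⊗ p2⊥) ⊗ p2⊥)
  [⊗]  ⊢ p2, ((p2 ⅋ p2⊥) ⊗ p2⊥)
    [⅋]  ⊢ (p2 ⅋ p2⊥)
      [Ax]  ⊢ p2, p2⊥
    [Ax]  ⊢ p2, p2⊥
  [Ax]  ⊢ p2, p2⊥

Result: YES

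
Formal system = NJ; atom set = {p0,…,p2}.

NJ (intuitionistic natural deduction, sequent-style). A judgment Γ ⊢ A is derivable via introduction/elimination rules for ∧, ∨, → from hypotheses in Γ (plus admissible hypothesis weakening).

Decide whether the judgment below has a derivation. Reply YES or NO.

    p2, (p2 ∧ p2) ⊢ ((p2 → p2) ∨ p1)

Derivation trace:
[Wk] p2, (p2 ∧ p2) ⊢ ((p2 → p2) ∨ p1)
  [∨I₁] p2 ⊢ ((p2 → p2) ∨ p1)
    [Wk] p2 ⊢ (p2 → p2)
      [→I]  ⊢ (p2 → p2)
        [Ax] p2 ⊢ p2

Result: YES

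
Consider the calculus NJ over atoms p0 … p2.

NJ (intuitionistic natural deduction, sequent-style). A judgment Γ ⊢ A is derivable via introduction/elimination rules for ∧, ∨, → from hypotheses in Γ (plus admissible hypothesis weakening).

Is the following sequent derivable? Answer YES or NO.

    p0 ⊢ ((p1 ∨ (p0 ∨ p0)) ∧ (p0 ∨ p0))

Derivation (root first):
[∧I] p0 ⊢ ((p1 ∨ (p0 ∨ p0)) ∧ (p0 ∨ p0))
  [∨I₂] p0 ⊢ (p1 ∨ (p0 ∨ p0))
    [∨I₁] p0 ⊢ (p0 ∨ p0)
      [Ax] p0 ⊢ p0
  [∨I₁] p0 ⊢ (p0 ∨ p0)
    [Ax] p0 ⊢ p0

Result: YES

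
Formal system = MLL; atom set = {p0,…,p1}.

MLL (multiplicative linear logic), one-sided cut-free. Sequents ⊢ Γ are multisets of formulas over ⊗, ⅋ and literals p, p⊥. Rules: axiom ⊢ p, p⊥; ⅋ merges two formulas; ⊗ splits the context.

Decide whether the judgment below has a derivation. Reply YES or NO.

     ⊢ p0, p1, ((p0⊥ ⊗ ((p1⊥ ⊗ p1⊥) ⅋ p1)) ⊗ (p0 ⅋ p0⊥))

Derivation (root first):
[⊗]  ⊢ p0, p1, ((p0⊥ ⊗ ((p1⊥ ⊗ p1⊥) ⅋ p1)) ⊗ (p0 ⅋ p0⊥))
  [⊗]  ⊢ p0, p1, (p0⊥ ⊗ ((p1⊥ ⊗ p1⊥) ⅋ p1))
    [Ax]  ⊢ p0, p0⊥
    [⅋]  ⊢ p1, ((p1⊥ ⊗ p1⊥) ⅋ p1)
      [⊗]  ⊢ p1, p1, (p1⊥ ⊗ p1⊥)
        [Ax]  ⊢ p1, p1⊥
        [Ax]  ⊢ p1, p1⊥
  [⅋]  ⊢ (p0 ⅋ p0⊥)
    [Ax]  ⊢ p0, p0⊥

Result: YES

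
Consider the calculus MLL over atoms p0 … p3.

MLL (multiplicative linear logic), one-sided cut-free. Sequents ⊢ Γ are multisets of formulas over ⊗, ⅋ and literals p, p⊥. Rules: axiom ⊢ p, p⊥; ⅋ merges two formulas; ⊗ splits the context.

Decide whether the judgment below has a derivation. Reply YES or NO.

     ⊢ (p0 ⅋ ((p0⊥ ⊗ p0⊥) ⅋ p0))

Proof tree:
[⅋]  ⊢ (p0 ⅋ ((p0⊥ ⊗ p0⊥) ⅋ p0))
  [⅋]  ⊢ p0, ((p0⊥ ⊗ p0⊥) ⅋ p0)
    [⊗]  ⊢ p0, p0, (p0⊥ ⊗ p0⊥)
      [Ax]  ⊢ p0, p0⊥
      [Ax]  ⊢ p0, p0⊥

Result: YES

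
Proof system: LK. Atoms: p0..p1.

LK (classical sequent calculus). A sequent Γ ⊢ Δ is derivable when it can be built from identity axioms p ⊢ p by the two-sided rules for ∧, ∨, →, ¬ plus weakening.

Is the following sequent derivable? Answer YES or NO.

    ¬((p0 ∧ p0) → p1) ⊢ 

Search for a countermodel by truth-table:
  v=00: Γ:[¬((p0 ∧ p0) → p1)=F] Δ:[] refutes=False
  v=01: Γ:[¬((p0 ∧ p0) → p1)=F] Δ:[] refutes=False
  v=10: Γ:[¬((p0 ∧ p0) → p1)=T] Δ:[] refutes=True  ← countermodel

Result: NO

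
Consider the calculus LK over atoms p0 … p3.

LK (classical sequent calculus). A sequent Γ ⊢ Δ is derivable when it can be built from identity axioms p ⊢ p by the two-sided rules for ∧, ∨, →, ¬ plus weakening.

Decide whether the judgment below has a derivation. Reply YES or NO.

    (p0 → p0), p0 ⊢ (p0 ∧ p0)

Proof tree:
[∧R] (p0 → p0), p0 ⊢ (p0 ∧ p0)
  [→L] p0, (p0 → p0) ⊢ p0
    [Ax] p0 ⊢ p0
    [Ax] p0 ⊢ p0
  [Ax] p0 ⊢ p0

Result: YES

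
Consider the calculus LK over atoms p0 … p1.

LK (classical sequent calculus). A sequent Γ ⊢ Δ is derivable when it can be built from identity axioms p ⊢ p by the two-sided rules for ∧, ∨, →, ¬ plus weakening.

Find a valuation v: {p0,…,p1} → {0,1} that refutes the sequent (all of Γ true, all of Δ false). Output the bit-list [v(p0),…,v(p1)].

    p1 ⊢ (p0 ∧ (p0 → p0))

Truth-table refutation:
  v=00: Γ:[p1=F] Δ:[(p0 ∧ (p0 → p0))=F] refutes=False
  v=01: Γ:[p1=T] Δ:[(p0 ∧ (p0 → p0))=F] refutes=True  ← countermodel

Result: [0, 1]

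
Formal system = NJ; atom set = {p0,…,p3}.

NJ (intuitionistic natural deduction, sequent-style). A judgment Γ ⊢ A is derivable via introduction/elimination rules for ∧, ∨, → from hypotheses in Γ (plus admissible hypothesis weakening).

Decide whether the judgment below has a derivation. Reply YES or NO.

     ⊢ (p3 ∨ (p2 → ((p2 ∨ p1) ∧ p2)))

Derivation trace:
[∨I₂]  ⊢ (p3 ∨ (p2 → ((p2 ∨ p1) ∧ p2)))
  [→I]  ⊢ (p2 → ((p2 ∨ p1) ∧ p2))
    [∧I] p2 ⊢ ((p2 ∨ p1) ∧ p2)
      [∨I₁] p2 ⊢ (p2 ∨ p1)
        [Ax] p2 ⊢ p2
      [Ax] p2 ⊢ p2

Result: YES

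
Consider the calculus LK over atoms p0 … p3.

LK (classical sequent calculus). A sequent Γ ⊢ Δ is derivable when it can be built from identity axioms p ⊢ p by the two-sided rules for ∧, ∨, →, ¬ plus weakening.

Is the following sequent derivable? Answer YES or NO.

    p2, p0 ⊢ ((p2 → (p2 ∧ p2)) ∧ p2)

Proof tree:
[∧R] p2, p0 ⊢ ((p2 → (p2 ∧ p2)) ∧ p2)
  [→R] p0 ⊢ (p2 → (p2 ∧ p2))
    [WL] p2, p0 ⊢ (p2 ∧ p2)
      [∧R] p2 ⊢ (p2 ∧ p2)
        [Ax] p2 ⊢ p2
        [Ax] p2 ⊢ p2
  [Ax] p2 ⊢ p2

Result: YES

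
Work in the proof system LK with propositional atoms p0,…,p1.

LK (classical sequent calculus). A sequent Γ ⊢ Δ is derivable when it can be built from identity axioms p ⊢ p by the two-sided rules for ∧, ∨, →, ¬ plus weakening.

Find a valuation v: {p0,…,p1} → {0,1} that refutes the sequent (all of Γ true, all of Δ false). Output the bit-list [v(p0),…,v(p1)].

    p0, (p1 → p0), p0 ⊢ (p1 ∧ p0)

Truth-table refutation:
  v=00: Γ:[p0=F, (p1 → p0)=T, p0=F] Δ:[(p1 ∧ p0)=F] refutes=False
  v=01: Γ:[p0=F, (p1 → p0)=F, p0=F] Δ:[(p1 ∧ p0)=F] refutes=False
  v=10: Γ:[p0=T, (p1 → p0)=T, p0=T] Δ:[(p1 ∧ p0)=F] refutes=True  ← countermodel

Result: [1, 0]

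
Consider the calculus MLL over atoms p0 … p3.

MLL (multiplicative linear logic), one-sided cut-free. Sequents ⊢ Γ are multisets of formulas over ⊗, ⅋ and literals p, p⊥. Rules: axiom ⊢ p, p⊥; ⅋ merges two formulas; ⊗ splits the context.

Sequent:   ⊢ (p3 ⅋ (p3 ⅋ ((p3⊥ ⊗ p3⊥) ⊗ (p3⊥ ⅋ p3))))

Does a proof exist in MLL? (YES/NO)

Proof tree:
[⅋]  ⊢ (p3 ⅋ (p3 ⅋ ((p3⊥ ⊗ p3⊥) ⊗ (p3⊥ ⅋ p3))))
  [⅋]  ⊢ p3, (p3 ⅋ ((p3⊥ ⊗ p3⊥) ⊗ (p3⊥ ⅋ p3)))
    [⊗]  ⊢ p3, p3, ((p3⊥ ⊗ p3⊥) ⊗ (p3⊥ ⅋ p3))
      [⊗]  ⊢ p3, p3, (p3⊥ ⊗ p3⊥)
        [Ax]  ⊢ p3, p3⊥
        [Ax]  ⊢ p3, p3⊥
      [⅋]  ⊢ (p3⊥ ⅋ p3)
        [Ax]  ⊢ p3, p3⊥

Result: YES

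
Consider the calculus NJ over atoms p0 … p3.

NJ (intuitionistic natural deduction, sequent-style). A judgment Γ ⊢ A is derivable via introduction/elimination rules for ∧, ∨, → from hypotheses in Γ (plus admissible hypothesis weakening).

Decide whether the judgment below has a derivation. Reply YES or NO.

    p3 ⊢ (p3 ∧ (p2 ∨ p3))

Derivation (root first):
[∧I] p3 ⊢ (p3 ∧ (p2 ∨ p3))
  [Ax] p3 ⊢ p3
  [∨I₂] p3 ⊢ (p2 ∨ p3)
    [Ax] p3 ⊢ p3

Result: YES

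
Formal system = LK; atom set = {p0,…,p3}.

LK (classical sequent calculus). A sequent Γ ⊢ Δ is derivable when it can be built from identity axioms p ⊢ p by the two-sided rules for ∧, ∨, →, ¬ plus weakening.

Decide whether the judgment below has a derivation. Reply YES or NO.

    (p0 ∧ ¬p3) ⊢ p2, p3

Search for a countermodel by truth-table:
  v=0000: Γ:[(p0 ∧ ¬p3)=F] Δ:[p2=F, p3=F] refutes=False
  v=0001: Γ:[(p0 ∧ ¬p3)=F] Δ:[p2=F, p3=T] refutes=False
  v=0010: Γ:[(p0 ∧ ¬p3)=F] Δ:[p2=T, p3=F] refutes=False
  v=0011: Γ:[(p0 ∧ ¬p3)=F] Δ:[p2=T, p3=T] refutes=False
  v=0100: Γ:[(p0 ∧ ¬p3)=F] Δ:[p2=F, p3=F] refutes=False
  v=0101: Γ:[(p0 ∧ ¬p3)=F] Δ:[p2=F, p3=T] refutes=False
  v=0110: Γ:[(p0 ∧ ¬p3)=F] Δ:[p2=T, p3=F] refutes=False
  v=0111: Γ:[(p0 ∧ ¬p3)=F] Δ:[p2=T, p3=T] refutes=False
  v=1000: Γ:[(p0 ∧ ¬p3)=T] Δ:[p2=F, p3=F] refutes=True  ← countermodel

Result: NO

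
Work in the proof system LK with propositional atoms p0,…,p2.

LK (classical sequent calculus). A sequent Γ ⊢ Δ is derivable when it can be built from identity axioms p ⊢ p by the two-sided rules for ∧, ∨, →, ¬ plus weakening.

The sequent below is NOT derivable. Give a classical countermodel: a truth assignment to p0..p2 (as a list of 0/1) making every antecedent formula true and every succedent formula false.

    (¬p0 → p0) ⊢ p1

Truth-table refutation:
  v=000: Γ:[(¬p0 → p0)=F] Δ:[p1=F] refutes=False
  v=001: Γ:[(¬p0 → p0)=F] Δ:[p1=F] refutes=False
  v=010: Γ:[(¬p0 → p0)=F] Δ:[p1=T] refutes=False
  v=011: Γ:[(¬p0 → p0)=F] Δ:[p1=T] refutes=False
  v=100: Γ:[(¬p0 → p0)=T] Δ:[p1=F] refutes=True  ← countermodel

Result: [1, 0, 0]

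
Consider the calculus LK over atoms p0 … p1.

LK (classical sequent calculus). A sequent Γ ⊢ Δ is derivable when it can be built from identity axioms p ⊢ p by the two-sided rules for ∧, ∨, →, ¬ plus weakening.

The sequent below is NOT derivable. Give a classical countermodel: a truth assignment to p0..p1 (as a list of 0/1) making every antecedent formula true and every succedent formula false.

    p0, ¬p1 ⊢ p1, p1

Search for a countermodel by truth-table:
  v=00: Γ:[p0=F, ¬p1=T] Δ:[p1=F, p1=F] refutes=False
  v=01: Γ:[p0=F, ¬p1=F] Δ:[p1=T, p1=T] refutes=False
  v=10: Γ:[p0=T, ¬p1=T] Δ:[p1=F, p1=F] refutes=True  ← countermodel

Result: [1, 0]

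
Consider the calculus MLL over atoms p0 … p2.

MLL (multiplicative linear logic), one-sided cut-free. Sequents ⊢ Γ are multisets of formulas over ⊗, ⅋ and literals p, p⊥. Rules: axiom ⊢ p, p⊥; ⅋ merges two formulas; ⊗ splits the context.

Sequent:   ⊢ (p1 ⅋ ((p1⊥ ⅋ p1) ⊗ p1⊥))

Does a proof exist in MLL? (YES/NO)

Derivation trace:
[⅋]  ⊢ (p1 ⅋ ((p1⊥ ⅋ p1) ⊗ p1⊥))
  [⊗]  ⊢ p1, ((p1⊥ ⅋ p1) ⊗ p1⊥)
    [⅋]  ⊢ (p1⊥ ⅋ p1)
      [Ax]  ⊢ p1, p1⊥
    [Ax]  ⊢ p1, p1⊥

Result: YES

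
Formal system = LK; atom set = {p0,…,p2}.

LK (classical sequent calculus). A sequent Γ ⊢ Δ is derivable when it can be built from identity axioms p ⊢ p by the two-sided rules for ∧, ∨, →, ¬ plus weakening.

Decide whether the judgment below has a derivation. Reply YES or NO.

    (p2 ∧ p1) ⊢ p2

Derivation trace:
[∧L] (p2 ∧ p1) ⊢ p2
  [WL] p2, p1 ⊢ p2
    [Ax] p2 ⊢ p2

Result: YES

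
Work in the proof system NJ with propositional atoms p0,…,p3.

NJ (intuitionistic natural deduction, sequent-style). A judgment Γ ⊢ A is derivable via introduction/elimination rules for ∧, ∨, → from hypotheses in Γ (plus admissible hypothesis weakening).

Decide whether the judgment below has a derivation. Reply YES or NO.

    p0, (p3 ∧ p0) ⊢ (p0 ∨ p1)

Derivation trace:
[Wk] p0, (p3 ∧ p0) ⊢ (p0 ∨ p1)
  [∨I₁] p0 ⊢ (p0 ∨ p1)
    [Ax] p0 ⊢ p0

Result: YES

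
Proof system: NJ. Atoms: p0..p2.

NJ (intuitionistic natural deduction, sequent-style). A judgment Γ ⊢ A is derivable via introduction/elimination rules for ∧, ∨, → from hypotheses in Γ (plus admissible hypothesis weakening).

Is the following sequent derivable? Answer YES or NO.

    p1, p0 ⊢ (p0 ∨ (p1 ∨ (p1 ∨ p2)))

Derivation trace:
[Wk] p1, p0 ⊢ (p0 ∨ (p1 ∨ (p1 ∨ p2)))
  [∨I₂] p1 ⊢ (p0 ∨ (p1 ∨ (p1 ∨ p2)))
    [∨I₂] p1 ⊢ (p1 ∨ (p1 ∨ p2))
      [∨I₁] p1 ⊢ (p1 ∨ p2)
        [Ax] p1 ⊢ p1

Result: YES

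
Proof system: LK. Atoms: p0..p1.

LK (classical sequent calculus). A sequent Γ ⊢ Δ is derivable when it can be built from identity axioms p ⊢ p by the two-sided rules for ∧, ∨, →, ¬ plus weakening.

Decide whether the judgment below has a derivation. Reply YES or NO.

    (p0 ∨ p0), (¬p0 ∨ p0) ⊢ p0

Proof tree:
[∨L] (p0 ∨ p0), (¬p0 ∨ p0) ⊢ p0
  [¬L] (p0 ∨ p0), ¬p0 ⊢ 
    [∨L] (p0 ∨ p0) ⊢ p0
      [Ax] p0 ⊢ p0
      [Ax] p0 ⊢ p0
  [Ax] p0 ⊢ p0

Result: YES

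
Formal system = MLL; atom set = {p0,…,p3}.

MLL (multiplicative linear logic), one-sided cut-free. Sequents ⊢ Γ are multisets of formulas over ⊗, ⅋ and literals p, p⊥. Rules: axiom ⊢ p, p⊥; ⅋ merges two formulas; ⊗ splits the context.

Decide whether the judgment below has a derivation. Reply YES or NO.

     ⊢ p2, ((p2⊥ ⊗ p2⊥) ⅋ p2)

Derivation (root first):
[⅋]  ⊢ p2, ((p2⊥ ⊗ p2⊥) ⅋ p2)
  [⊗]  ⊢ p2, p2, (p2⊥ ⊗ p2⊥)
    [Ax]  ⊢ p2, p2⊥
    [Ax]  ⊢ p2, p2⊥

Result: YES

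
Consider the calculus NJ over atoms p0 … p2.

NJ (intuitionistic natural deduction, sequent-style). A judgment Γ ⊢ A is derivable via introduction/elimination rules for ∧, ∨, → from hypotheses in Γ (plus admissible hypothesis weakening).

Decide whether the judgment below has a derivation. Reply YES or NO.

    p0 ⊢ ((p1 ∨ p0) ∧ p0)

Derivation trace:
[∧I] p0 ⊢ ((p1 ∨ p0) ∧ p0)
  [∨I₂] p0 ⊢ (p1 ∨ p0)
    [Ax] p0 ⊢ p0
  [Ax] p0 ⊢ p0

Result: YES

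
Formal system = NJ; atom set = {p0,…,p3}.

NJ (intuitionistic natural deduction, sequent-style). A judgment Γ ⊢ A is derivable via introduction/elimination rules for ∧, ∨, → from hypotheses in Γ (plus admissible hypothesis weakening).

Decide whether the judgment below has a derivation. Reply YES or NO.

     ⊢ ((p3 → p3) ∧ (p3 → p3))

Proof tree:
[∧I]  ⊢ ((p3 → p3) ∧ (p3 → p3))
  [→I]  ⊢ (p3 → p3)
    [Ax] p3 ⊢ p3
  [→I]  ⊢ (p3 → p3)
    [Ax] p3 ⊢ p3

Result: YES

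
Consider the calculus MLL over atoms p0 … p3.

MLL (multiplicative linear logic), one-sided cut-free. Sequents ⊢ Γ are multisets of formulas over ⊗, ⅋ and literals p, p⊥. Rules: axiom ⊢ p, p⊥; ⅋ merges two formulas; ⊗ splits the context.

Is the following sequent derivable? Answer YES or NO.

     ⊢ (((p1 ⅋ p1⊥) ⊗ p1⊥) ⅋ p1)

Proof tree:
[⅋]  ⊢ (((p1 ⅋ p1⊥) ⊗ p1⊥) ⅋ p1)
  [⊗]  ⊢ p1, ((p1 ⅋ p1⊥) ⊗ p1⊥)
    [⅋]  ⊢ (p1 ⅋ p1⊥)
      [Ax]  ⊢ p1, p1⊥
    [Ax]  ⊢ p1, p1⊥

Result: YES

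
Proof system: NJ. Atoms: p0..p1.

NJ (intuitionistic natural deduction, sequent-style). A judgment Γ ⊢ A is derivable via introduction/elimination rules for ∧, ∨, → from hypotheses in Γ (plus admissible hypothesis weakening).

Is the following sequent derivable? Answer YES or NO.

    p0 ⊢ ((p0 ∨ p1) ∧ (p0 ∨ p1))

Derivation trace:
[∧I] p0 ⊢ ((p0 ∨ p1) ∧ (p0 ∨ p1))
  [∨I₁] p0 ⊢ (p0 ∨ p1)
    [Ax] p0 ⊢ p0
  [∨I₁] p0 ⊢ (p0 ∨ p1)
    [Ax] p0 ⊢ p0

Result: YES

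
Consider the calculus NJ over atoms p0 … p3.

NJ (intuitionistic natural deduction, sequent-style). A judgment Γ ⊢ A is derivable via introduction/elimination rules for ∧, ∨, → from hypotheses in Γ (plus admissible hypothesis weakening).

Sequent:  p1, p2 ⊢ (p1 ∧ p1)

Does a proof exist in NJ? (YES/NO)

Derivation trace:
[∧I] p1, p2 ⊢ (p1 ∧ p1)
  [Wk] p1, p2 ⊢ p1
    [Ax] p1 ⊢ p1
  [Wk] p1, p2 ⊢ p1
    [Ax] p1 ⊢ p1

Result: YES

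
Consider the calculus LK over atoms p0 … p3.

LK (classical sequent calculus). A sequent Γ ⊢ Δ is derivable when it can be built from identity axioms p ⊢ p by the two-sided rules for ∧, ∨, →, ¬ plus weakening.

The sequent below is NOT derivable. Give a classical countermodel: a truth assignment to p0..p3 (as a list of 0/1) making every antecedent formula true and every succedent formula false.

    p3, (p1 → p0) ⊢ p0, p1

Enumerate valuations to refute Γ ⊢ Δ:
  v=0000: Γ:[p3=F, (p1 → p0)=T] Δ:[p0=F, p1=F] refutes=False
  v=0001: Γ:[p3=T, (p1 → p0)=T] Δ:[p0=F, p1=F] refutes=True  ← countermodel

Result: [0, 0, 0, 1]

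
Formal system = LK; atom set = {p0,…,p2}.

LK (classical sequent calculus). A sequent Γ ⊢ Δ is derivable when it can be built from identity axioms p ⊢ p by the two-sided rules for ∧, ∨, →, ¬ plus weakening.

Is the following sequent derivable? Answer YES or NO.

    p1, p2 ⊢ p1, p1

Derivation (root first):
[WR] p1, p2 ⊢ p1, p1
  [WL] p1, p2 ⊢ p1
    [Ax] p1 ⊢ p1

Result: YES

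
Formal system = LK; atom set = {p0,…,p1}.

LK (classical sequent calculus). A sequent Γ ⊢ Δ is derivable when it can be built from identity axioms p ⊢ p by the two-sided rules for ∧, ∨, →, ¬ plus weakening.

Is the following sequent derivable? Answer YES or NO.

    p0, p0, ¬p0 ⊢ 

Derivation (root first):
[¬L] p0, p0, ¬p0 ⊢ 
  [WL] p0, p0 ⊢ p0
    [Ax] p0 ⊢ p0

Result: YES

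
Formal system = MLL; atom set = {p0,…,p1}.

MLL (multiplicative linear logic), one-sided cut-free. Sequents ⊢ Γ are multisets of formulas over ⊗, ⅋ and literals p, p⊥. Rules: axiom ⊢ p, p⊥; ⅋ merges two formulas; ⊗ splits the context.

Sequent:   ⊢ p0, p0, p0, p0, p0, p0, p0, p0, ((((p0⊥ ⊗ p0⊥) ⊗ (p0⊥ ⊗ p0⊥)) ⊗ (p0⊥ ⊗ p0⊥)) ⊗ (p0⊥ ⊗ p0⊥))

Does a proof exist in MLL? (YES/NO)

Derivation (root first):
[⊗]  ⊢ p0, p0, p0, p0, p0, p0, p0, p0, ((((p0⊥ ⊗ p0⊥) ⊗ (p0⊥ ⊗ p0⊥)) ⊗ (p0⊥ ⊗ p0⊥)) ⊗ (p0⊥ ⊗ p0⊥))
  [⊗]  ⊢ p0, p0, p0, p0, p0, p0, (((p0⊥ ⊗ p0⊥) ⊗ (p0⊥ ⊗ p0⊥)) ⊗ (p0⊥ ⊗ p0⊥))
    [⊗]  ⊢ p0, p0, p0, p0, ((p0⊥ ⊗ p0⊥) ⊗ (p0⊥ ⊗ p0⊥))
      [⊗]  ⊢ p0, p0, (p0⊥ ⊗ p0⊥)
        [Ax]  ⊢ p0, p0⊥
        [Ax]  ⊢ p0, p0⊥
      [⊗]  ⊢ p0, p0, (p0⊥ ⊗ p0⊥)
        [Ax]  ⊢ p0, p0⊥
        [Ax]  ⊢ p0, p0⊥
    [⊗]  ⊢ p0, p0, (p0⊥ ⊗ p0⊥)
      [Ax]  ⊢ p0, p0⊥
      [Ax]  ⊢ p0, p0⊥
  [⊗]  ⊢ p0, p0, (p0⊥ ⊗ p0⊥)
    [Ax]  ⊢ p0, p0⊥
    [Ax]  ⊢ p0, p0⊥

Result: YES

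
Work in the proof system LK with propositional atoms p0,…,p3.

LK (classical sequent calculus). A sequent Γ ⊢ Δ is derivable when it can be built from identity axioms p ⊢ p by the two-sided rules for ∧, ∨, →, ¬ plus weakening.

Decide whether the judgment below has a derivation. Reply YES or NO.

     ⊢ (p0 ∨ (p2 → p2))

Derivation trace:
[∨R]  ⊢ (p0 ∨ (p2 → p2))
  [WR]  ⊢ (p2 → p2), p0
    [→R]  ⊢ (p2 → p2)
      [Ax] p2 ⊢ p2

Result: YES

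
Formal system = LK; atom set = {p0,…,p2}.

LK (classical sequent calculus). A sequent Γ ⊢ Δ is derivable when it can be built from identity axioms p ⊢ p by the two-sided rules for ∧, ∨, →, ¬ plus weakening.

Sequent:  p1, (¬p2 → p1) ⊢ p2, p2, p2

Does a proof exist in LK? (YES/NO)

Truth-table refutation:
  v=000: Γ:[p1=F, (¬p2 → p1)=F] Δ:[p2=F, p2=F, p2=F] refutes=False
  v=001: Γ:[p1=F, (¬p2 → p1)=T] Δ:[p2=T, p2=T, p2=T] refutes=False
  v=010: Γ:[p1=T, (¬p2 → p1)=T] Δ:[p2=F, p2=F, p2=F] refutes=True  ← countermodel

Result: NO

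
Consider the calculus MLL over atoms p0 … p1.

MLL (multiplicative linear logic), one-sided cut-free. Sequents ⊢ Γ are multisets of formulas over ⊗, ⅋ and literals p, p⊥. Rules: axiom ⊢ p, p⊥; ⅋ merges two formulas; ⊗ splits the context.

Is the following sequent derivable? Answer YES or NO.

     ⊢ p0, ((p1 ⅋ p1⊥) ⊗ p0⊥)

Derivation (root first):
[⊗]  ⊢ p0, ((p1 ⅋ p1⊥) ⊗ p0⊥)
  [⅋]  ⊢ (p1 ⅋ p1⊥)
    [Ax]  ⊢ p1, p1⊥
  [Ax]  ⊢ p0, p0⊥

Result: YES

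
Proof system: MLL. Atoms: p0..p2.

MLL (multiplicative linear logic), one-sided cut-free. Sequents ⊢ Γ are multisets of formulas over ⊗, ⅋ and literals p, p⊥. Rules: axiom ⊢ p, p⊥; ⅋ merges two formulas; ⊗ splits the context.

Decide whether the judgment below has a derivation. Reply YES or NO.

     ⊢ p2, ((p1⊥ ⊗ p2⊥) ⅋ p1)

Derivation (root first):
[⅋]  ⊢ p2, ((p1⊥ ⊗ p2⊥) ⅋ p1)
  [⊗]  ⊢ p1, p2, (p1⊥ ⊗ p2⊥)
    [Ax]  ⊢ p1, p1⊥
    [Ax]  ⊢ p2, p2⊥

Result: YES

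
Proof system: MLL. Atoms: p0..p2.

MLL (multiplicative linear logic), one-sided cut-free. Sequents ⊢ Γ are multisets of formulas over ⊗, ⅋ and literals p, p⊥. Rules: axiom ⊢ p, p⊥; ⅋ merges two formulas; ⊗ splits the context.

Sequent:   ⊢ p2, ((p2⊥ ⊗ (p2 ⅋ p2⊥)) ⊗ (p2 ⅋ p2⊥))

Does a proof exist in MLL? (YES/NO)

Proof tree:
[⊗]  ⊢ p2, ((p2⊥ ⊗ (p2 ⅋ p2⊥)) ⊗ (p2 ⅋ p2⊥))
  [⊗]  ⊢ p2, (p2⊥ ⊗ (p2 ⅋ p2⊥))
    [Ax]  ⊢ p2, p2⊥
    [⅋]  ⊢ (p2 ⅋ p2⊥)
      [Ax]  ⊢ p2, p2⊥
  [⅋]  ⊢ (p2 ⅋ p2⊥)
    [Ax]  ⊢ p2, p2⊥

Result: YES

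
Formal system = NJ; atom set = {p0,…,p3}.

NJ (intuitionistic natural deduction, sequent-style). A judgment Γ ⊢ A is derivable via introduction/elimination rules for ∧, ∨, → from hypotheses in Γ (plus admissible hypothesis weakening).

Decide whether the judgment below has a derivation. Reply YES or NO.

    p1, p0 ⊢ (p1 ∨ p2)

Derivation (root first):
[∨I₁] p1, p0 ⊢ (p1 ∨ p2)
  [Wk] p1, p0 ⊢ p1
    [Ax] p1 ⊢ p1

Result: YES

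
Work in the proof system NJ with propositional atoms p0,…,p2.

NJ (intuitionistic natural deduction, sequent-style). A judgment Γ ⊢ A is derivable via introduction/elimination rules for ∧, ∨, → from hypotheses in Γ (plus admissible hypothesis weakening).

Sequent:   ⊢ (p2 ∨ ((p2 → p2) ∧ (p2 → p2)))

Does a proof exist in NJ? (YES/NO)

Derivation (root first):
[∨I₂]  ⊢ (p2 ∨ ((p2 → p2) ∧ (p2 → p2)))
  [∧I]  ⊢ ((p2 → p2) ∧ (p2 → p2))
    [→I]  ⊢ (p2 → p2)
      [Ax] p2 ⊢ p2
    [→I]  ⊢ (p2 → p2)
      [Ax] p2 ⊢ p2

Result: YES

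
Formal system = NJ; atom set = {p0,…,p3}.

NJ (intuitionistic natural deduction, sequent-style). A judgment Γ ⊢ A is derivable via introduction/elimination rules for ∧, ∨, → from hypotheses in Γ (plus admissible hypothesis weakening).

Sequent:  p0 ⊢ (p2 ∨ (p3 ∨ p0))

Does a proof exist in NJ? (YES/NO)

Proof tree:
[∨I₂] p0 ⊢ (p2 ∨ (p3 ∨ p0))
  [∨I₂] p0 ⊢ (p3 ∨ p0)
    [Ax] p0 ⊢ p0

Result: YES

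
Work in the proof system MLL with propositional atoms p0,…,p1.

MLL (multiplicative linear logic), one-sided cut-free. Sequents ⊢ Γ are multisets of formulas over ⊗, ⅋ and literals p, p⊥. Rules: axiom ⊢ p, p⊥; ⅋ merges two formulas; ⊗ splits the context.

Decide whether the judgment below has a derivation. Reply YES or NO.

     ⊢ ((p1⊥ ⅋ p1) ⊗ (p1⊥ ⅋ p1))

Derivation trace:
[⊗]  ⊢ ((p1⊥ ⅋ p1) ⊗ (p1⊥ ⅋ p1))
  [⅋]  ⊢ (p1⊥ ⅋ p1)
    [Ax]  ⊢ p1, p1⊥
  [⅋]  ⊢ (p1⊥ ⅋ p1)
    [Ax]  ⊢ p1, p1⊥

Result: YES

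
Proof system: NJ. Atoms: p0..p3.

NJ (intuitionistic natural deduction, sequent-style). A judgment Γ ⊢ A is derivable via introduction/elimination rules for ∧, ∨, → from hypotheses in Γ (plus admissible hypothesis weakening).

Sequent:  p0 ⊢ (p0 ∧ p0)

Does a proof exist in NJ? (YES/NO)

Derivation trace:
[∧I] p0 ⊢ (p0 ∧ p0)
  [Wk] p0, p0 ⊢ p0
    [Ax] p0 ⊢ p0
  [Wk] p0, p0 ⊢ p0
    [Ax] p0 ⊢ p0

Result: YES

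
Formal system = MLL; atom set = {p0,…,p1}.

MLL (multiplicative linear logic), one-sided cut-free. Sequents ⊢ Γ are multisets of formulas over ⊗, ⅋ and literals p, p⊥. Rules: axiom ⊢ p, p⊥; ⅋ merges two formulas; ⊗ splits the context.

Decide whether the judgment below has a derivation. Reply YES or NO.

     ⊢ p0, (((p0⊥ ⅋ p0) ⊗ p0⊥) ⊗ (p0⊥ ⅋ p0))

Proof tree:
[⊗]  ⊢ p0, (((p0⊥ ⅋ p0) ⊗ p0⊥) ⊗ (p0⊥ ⅋ p0))
  [⊗]  ⊢ p0, ((p0⊥ ⅋ p0) ⊗ p0⊥)
    [⅋]  ⊢ (p0⊥ ⅋ p0)
      [Ax]  ⊢ p0, p0⊥
    [Ax]  ⊢ p0, p0⊥
  [⅋]  ⊢ (p0⊥ ⅋ p0)
    [Ax]  ⊢ p0, p0⊥

Result: YES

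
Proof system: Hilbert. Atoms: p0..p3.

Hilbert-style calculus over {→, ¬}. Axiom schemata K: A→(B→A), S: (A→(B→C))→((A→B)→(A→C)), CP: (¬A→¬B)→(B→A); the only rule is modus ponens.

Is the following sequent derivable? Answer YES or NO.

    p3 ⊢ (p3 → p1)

Enumerate valuations to refute Γ ⊢ Δ:
  v=0000: Γ:[p3=F] Δ:[(p3 → p1)=T] refutes=False
  v=0001: Γ:[p3=T] Δ:[(p3 → p1)=F] refutes=True  ← countermodel

Result: NO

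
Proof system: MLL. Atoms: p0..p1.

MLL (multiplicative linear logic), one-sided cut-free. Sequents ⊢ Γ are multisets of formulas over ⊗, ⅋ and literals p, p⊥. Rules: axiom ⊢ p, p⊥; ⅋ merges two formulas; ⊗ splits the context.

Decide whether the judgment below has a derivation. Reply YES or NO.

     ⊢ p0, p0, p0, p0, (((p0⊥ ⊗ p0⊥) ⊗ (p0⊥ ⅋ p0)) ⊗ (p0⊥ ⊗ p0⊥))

Proof tree:
[⊗]  ⊢ p0, p0, p0, p0, (((p0⊥ ⊗ p0⊥) ⊗ (p0⊥ ⅋ p0)) ⊗ (p0⊥ ⊗ p0⊥))
  [⊗]  ⊢ p0, p0, ((p0⊥ ⊗ p0⊥) ⊗ (p0⊥ ⅋ p0))
    [⊗]  ⊢ p0, p0, (p0⊥ ⊗ p0⊥)
      [Ax]  ⊢ p0, p0⊥
      [Ax]  ⊢ p0, p0⊥
    [⅋]  ⊢ (p0⊥ ⅋ p0)
      [Ax]  ⊢ p0, p0⊥
  [⊗]  ⊢ p0, p0, (p0⊥ ⊗ p0⊥)
    [Ax]  ⊢ p0, p0⊥
    [Ax]  ⊢ p0, p0⊥

Result: YES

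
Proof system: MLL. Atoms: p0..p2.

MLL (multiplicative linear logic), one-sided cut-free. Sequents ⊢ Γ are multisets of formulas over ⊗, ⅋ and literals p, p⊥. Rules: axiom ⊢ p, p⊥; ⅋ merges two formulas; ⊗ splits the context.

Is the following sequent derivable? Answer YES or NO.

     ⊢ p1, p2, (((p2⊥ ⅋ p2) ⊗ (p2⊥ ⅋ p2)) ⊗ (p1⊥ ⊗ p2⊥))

Derivation trace:
[⊗]  ⊢ p1, p2, (((p2⊥ ⅋ p2) ⊗ (p2⊥ ⅋ p2)) ⊗ (p1⊥ ⊗ p2⊥))
  [⊗]  ⊢ ((p2⊥ ⅋ p2) ⊗ (p2⊥ ⅋ p2))
    [⅋]  ⊢ (p2⊥ ⅋ p2)
      [Ax]  ⊢ p2, p2⊥
    [⅋]  ⊢ (p2⊥ ⅋ p2)
      [Ax]  ⊢ p2, p2⊥
  [⊗]  ⊢ p1, p2, (p1⊥ ⊗ p2⊥)
    [Ax]  ⊢ p1, p1⊥
    [Ax]  ⊢ p2, p2⊥

Result: YES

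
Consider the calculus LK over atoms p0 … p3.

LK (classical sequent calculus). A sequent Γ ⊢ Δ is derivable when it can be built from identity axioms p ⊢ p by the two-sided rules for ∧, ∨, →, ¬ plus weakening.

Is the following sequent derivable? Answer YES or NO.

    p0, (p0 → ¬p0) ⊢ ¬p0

Derivation trace:
[→L] p0, (p0 → ¬p0) ⊢ ¬p0
  [Ax] p0 ⊢ p0
  [¬R] ¬p0 ⊢ ¬p0
    [¬L] p0, ¬p0 ⊢ 
      [Ax] p0 ⊢ p0

Result: YES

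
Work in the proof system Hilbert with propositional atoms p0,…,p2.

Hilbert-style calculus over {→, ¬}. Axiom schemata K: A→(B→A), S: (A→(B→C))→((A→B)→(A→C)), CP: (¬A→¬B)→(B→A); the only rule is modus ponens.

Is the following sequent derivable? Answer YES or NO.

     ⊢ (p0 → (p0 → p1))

Enumerate valuations to refute Γ ⊢ Δ:
  v=000: Γ:[] Δ:[(p0 → (p0 → p1))=T] refutes=False
  v=001: Γ:[] Δ:[(p0 → (p0 → p1))=T] refutes=False
  v=010: Γ:[] Δ:[(p0 → (p0 → p1))=T] refutes=False
  v=011: Γ:[] Δ:[(p0 → (p0 → p1))=T] refutes=False
  v=100: Γ:[] Δ:[(p0 → (p0 → p1))=F] refutes=True  ← countermodel

Result: NO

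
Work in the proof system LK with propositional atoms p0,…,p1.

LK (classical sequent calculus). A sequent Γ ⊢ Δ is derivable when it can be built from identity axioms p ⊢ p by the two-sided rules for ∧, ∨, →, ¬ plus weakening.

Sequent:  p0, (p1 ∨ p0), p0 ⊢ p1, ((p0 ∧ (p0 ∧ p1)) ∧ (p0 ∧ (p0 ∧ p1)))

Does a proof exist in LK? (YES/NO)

Search for a countermodel by truth-table:
  v=00: Γ:[p0=F, (p1 ∨ p0)=F, p0=F] Δ:[p1=F, ((p0 ∧ (p0 ∧ p1)) ∧ (p0 ∧ (p0 ∧ p1)))=F] refutes=False
  v=01: Γ:[p0=F, (p1 ∨ p0)=T, p0=F] Δ:[p1=T, ((p0 ∧ (p0 ∧ p1)) ∧ (p0 ∧ (p0 ∧ p1)))=F] refutes=False
  v=10: Γ:[p0=T, (p1 ∨ p0)=T, p0=T] Δ:[p1=F, ((p0 ∧ (p0 ∧ p1)) ∧ (p0 ∧ (p0 ∧ p1)))=F] refutes=True  ← countermodel

Result: NO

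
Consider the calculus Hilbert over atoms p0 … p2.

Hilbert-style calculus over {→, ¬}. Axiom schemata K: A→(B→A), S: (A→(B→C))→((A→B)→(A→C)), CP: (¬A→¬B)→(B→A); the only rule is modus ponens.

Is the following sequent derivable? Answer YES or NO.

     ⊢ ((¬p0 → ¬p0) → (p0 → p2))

Search for a countermodel by truth-table:
  v=000: Γ:[] Δ:[((¬p0 → ¬p0) → (p0 → p2))=T] refutes=False
  v=001: Γ:[] Δ:[((¬p0 → ¬p0) → (p0 → p2))=T] refutes=False
  v=010: Γ:[] Δ:[((¬p0 → ¬p0) → (p0 → p2))=T] refutes=False
  v=011: Γ:[] Δ:[((¬p0 → ¬p0) → (p0 → p2))=T] refutes=False
  v=100: Γ:[] Δ:[((¬p0 → ¬p0) → (p0 → p2))=F] refutes=True  ← countermodel

Result: NO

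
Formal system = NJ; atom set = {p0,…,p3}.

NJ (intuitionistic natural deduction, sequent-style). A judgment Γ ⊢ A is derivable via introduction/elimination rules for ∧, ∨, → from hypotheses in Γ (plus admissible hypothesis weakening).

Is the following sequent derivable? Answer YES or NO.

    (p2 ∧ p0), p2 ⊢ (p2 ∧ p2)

Derivation (root first):
[∧I] (p2 ∧ p0), p2 ⊢ (p2 ∧ p2)
  [Wk] p2, (p2 ∧ p0) ⊢ p2
    [Ax] p2 ⊢ p2
  [Ax] p2 ⊢ p2

Result: YES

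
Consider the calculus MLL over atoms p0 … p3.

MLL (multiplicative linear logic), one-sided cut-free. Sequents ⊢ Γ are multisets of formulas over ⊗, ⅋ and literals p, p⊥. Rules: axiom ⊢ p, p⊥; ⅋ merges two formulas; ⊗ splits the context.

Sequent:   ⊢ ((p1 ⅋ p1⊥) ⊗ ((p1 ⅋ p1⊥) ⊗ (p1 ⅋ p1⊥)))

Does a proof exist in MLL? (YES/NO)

Derivation (root first):
[⊗]  ⊢ ((p1 ⅋ p1⊥) ⊗ ((p1 ⅋ p1⊥) ⊗ (p1 ⅋ p1⊥)))
  [⅋]  ⊢ (p1 ⅋ p1⊥)
    [Ax]  ⊢ p1, p1⊥
  [⊗]  ⊢ ((p1 ⅋ p1⊥) ⊗ (p1 ⅋ p1⊥))
    [⅋]  ⊢ (p1 ⅋ p1⊥)
      [Ax]  ⊢ p1, p1⊥
    [⅋]  ⊢ (p1 ⅋ p1⊥)
      [Ax]  ⊢ p1, p1⊥

Result: YES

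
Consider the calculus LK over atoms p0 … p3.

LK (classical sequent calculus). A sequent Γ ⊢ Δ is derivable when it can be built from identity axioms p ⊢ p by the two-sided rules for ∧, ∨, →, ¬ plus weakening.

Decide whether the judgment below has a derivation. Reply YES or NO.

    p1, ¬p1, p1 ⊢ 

Derivation trace:
[WL] p1, ¬p1, p1 ⊢ 
  [¬L] p1, ¬p1 ⊢ 
    [Ax] p1 ⊢ p1

Result: YES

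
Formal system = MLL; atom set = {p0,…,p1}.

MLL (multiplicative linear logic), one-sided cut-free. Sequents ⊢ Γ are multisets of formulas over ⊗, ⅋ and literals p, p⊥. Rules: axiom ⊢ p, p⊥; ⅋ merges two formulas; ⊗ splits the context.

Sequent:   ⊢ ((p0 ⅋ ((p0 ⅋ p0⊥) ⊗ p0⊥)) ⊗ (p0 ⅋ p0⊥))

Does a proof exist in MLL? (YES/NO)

Derivation (root first):
[⊗]  ⊢ ((p0 ⅋ ((p0 ⅋ p0⊥) ⊗ p0⊥)) ⊗ (p0 ⅋ p0⊥))
  [⅋]  ⊢ (p0 ⅋ ((p0 ⅋ p0⊥) ⊗ p0⊥))
    [⊗]  ⊢ p0, ((p0 ⅋ p0⊥) ⊗ p0⊥)
      [⅋]  ⊢ (p0 ⅋ p0⊥)
        [Ax]  ⊢ p0, p0⊥
      [Ax]  ⊢ p0, p0⊥
  [⅋]  ⊢ (p0 ⅋ p0⊥)
    [Ax]  ⊢ p0, p0⊥

Result: YES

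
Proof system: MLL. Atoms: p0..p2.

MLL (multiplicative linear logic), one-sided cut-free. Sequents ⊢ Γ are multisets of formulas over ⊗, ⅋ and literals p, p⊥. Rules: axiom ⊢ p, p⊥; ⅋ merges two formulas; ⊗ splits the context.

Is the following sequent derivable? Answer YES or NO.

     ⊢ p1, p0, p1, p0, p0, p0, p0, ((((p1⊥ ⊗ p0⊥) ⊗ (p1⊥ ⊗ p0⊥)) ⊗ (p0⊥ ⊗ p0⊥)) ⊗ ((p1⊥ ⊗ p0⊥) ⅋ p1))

Derivation (root first):
[⊗]  ⊢ p1, p0, p1, p0, p0, p0, p0, ((((p1⊥ ⊗ p0⊥) ⊗ (p1⊥ ⊗ p0⊥)) ⊗ (p0⊥ ⊗ p0⊥)) ⊗ ((p1⊥ ⊗ p0⊥) ⅋ p1))
  [⊗]  ⊢ p1, p0, p1, p0, p0, p0, (((p1⊥ ⊗ p0⊥) ⊗ (p1⊥ ⊗ p0⊥)) ⊗ (p0⊥ ⊗ p0⊥))
    [⊗]  ⊢ p1, p0, p1, p0, ((p1⊥ ⊗ p0⊥) ⊗ (p1⊥ ⊗ p0⊥))
      [⊗]  ⊢ p1, p0, (p1⊥ ⊗ p0⊥)
        [Ax]  ⊢ p1, p1⊥
        [Ax]  ⊢ p0, p0⊥
      [⊗]  ⊢ p1, p0, (p1⊥ ⊗ p0⊥)
        [Ax]  ⊢ p1, p1⊥
        [Ax]  ⊢ p0, p0⊥
    [⊗]  ⊢ p0, p0, (p0⊥ ⊗ p0⊥)
      [Ax]  ⊢ p0, p0⊥
      [Ax]  ⊢ p0, p0⊥
  [⅋]  ⊢ p0, ((p1⊥ ⊗ p0⊥) ⅋ p1)
    [⊗]  ⊢ p1, p0, (p1⊥ ⊗ p0⊥)
      [Ax]  ⊢ p1, p1⊥
      [Ax]  ⊢ p0, p0⊥

Result: YES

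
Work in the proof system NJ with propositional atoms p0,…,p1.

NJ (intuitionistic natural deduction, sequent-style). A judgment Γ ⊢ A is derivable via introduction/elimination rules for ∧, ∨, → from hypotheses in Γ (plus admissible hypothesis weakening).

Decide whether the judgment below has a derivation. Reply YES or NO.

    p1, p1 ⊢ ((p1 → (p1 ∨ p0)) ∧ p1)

Derivation trace:
[Wk] p1, p1 ⊢ ((p1 → (p1 ∨ p0)) ∧ p1)
  [∧I] p1 ⊢ ((p1 → (p1 ∨ p0)) ∧ p1)
    [→I]  ⊢ (p1 → (p1 ∨ p0))
      [∨I₁] p1 ⊢ (p1 ∨ p0)
        [Ax] p1 ⊢ p1
    [Ax] p1 ⊢ p1

Result: YES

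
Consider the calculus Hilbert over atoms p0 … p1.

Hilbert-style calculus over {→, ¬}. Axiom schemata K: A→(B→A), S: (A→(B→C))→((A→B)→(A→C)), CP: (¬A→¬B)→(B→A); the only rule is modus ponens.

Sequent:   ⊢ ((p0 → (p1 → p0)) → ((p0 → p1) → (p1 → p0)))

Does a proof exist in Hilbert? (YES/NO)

Truth-table refutation:
  v=00: Γ:[] Δ:[((p0 → (p1 → p0)) → ((p0 → p1) → (p1 → p0)))=T] refutes=False
  v=01: Γ:[] Δ:[((p0 → (p1 → p0)) → ((p0 → p1) → (p1 → p0)))=F] refutes=True  ← countermodel

Result: NO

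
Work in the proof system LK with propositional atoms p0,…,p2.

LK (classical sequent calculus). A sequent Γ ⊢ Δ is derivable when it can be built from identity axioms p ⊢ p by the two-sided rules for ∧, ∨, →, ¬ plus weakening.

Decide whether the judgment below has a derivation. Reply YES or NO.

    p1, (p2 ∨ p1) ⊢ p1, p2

Derivation trace:
[∨L] p1, (p2 ∨ p1) ⊢ p1, p2
  [Ax] p2 ⊢ p2
  [WL] p1, p1 ⊢ p1
    [Ax] p1 ⊢ p1

Result: YES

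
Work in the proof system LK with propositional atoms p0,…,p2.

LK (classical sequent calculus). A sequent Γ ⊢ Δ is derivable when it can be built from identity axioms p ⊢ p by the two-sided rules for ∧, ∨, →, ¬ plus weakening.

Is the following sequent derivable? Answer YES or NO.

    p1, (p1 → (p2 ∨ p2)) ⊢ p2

Proof tree:
[→L] p1, (p1 → (p2 ∨ p2)) ⊢ p2
  [Ax] p1 ⊢ p1
  [∨L] (p2 ∨ p2) ⊢ p2
    [Ax] p2 ⊢ p2
    [Ax] p2 ⊢ p2

Result: YES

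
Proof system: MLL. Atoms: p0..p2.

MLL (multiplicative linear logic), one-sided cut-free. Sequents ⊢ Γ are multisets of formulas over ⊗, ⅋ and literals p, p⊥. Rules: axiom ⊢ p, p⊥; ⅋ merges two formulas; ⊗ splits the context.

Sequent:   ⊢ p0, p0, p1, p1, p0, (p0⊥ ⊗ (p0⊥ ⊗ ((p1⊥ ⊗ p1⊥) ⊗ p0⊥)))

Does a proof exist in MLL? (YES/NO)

Proof tree:
[⊗]  ⊢ p0, p0, p1, p1, p0, (p0⊥ ⊗ (p0⊥ ⊗ ((p1⊥ ⊗ p1⊥) ⊗ p0⊥)))
  [Ax]  ⊢ p0, p0⊥
  [⊗]  ⊢ p0, p1, p1, p0, (p0⊥ ⊗ ((p1⊥ ⊗ p1⊥) ⊗ p0⊥))
    [Ax]  ⊢ p0, p0⊥
    [⊗]  ⊢ p1, p1, p0, ((p1⊥ ⊗ p1⊥) ⊗ p0⊥)
      [⊗]  ⊢ p1, p1, (p1⊥ ⊗ p1⊥)
        [Ax]  ⊢ p1, p1⊥
        [Ax]  ⊢ p1, p1⊥
      [Ax]  ⊢ p0, p0⊥

Result: YES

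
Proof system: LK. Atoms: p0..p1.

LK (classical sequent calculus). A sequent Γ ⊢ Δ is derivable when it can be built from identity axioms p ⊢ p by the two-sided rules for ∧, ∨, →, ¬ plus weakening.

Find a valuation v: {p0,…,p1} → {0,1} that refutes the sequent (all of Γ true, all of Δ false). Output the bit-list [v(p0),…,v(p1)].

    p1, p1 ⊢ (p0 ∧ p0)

Truth-table refutation:
  v=00: Γ:[p1=F, p1=F] Δ:[(p0 ∧ p0)=F] refutes=False
  v=01: Γ:[p1=T, p1=T] Δ:[(p0 ∧ p0)=F] refutes=True  ← countermodel

Result: [0, 1]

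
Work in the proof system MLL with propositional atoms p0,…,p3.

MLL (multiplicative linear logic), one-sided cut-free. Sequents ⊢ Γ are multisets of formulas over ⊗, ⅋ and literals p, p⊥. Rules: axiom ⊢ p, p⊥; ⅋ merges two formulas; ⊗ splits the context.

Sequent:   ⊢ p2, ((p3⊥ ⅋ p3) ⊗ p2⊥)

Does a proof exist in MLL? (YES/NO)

Derivation (root first):
[⊗]  ⊢ p2, ((p3⊥ ⅋ p3) ⊗ p2⊥)
  [⅋]  ⊢ (p3⊥ ⅋ p3)
    [Ax]  ⊢ p3, p3⊥
  [Ax]  ⊢ p2, p2⊥

Result: YES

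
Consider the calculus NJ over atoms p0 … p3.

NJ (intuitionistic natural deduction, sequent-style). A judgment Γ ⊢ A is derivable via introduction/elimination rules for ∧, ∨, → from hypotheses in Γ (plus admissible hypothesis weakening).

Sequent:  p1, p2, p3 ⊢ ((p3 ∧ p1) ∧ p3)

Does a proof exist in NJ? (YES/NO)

Proof tree:
[∧I] p1, p2, p3 ⊢ ((p3 ∧ p1) ∧ p3)
  [∧I] p1, p2, p3 ⊢ (p3 ∧ p1)
    [Wk] p3, p2 ⊢ p3
      [Ax] p3 ⊢ p3
    [Ax] p1 ⊢ p1
  [Ax] p3 ⊢ p3

Result: YES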